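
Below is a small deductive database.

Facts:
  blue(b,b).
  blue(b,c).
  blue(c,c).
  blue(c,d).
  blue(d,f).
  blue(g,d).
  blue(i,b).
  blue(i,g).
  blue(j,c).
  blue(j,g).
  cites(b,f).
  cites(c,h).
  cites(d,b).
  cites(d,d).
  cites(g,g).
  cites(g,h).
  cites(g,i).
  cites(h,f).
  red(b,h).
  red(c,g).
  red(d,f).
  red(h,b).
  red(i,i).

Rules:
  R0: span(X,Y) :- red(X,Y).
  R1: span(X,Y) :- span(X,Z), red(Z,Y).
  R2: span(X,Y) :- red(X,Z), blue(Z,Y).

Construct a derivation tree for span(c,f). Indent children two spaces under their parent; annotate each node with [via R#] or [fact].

span(c,f)  [via R1]
  span(c,d)  [via R2]
    red(c,g)  [fact]
    blue(g,d)  [fact]
  red(d,f)  [fact]

round 1: derive span(b,h) via R0 from red(b,h)
round 1: derive span(c,g) via R0 from red(c,g)
round 1: derive span(d,f) via R0 from red(d,f)
round 1: derive span(h,b) via R0 from red(h,b)
round 1: derive span(i,i) via R0 from red(i,i)
round 1: derive span(c,d) via R2 from red(c,g), blue(g,d)
round 1: derive span(h,c) via R2 from red(h,b), blue(b,c)
round 1: derive span(i,b) via R2 from red(i,i), blue(i,b)
round 1: derive span(i,g) via R2 from red(i,i), blue(i,g)
round 2: derive span(b,b) via R1 from span(b,h), red(h,b)
round 2: derive span(c,f) via R1 from span(c,d), red(d,f)
round 2: derive span(h,g) via R1 from span(h,c), red(c,g)
round 2: derive span(h,h) via R1 from span(h,b), red(b,h)
round 2: derive span(i,h) via R1 from span(i,b), red(b,h)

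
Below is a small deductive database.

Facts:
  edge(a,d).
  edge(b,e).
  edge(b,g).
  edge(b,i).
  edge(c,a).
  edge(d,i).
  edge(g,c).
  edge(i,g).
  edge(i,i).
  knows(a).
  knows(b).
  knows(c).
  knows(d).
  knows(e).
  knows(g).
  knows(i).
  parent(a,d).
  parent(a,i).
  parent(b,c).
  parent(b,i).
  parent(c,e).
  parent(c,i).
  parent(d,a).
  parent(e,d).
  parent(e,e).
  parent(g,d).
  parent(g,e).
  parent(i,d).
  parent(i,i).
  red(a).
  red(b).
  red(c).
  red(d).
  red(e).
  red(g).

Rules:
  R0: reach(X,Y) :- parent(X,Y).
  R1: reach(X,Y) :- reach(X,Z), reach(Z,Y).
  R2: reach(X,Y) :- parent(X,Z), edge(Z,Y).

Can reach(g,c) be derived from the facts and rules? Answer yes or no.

round 1: derive reach(a,d) via R0 from parent(a,d)
round 1: derive reach(a,i) via R0 from parent(a,i)
round 1: derive reach(b,c) via R0 from parent(b,c)
round 1: derive reach(b,i) via R0 from parent(b,i)
round 1: derive reach(c,e) via R0 from parent(c,e)
round 1: derive reach(c,i) via R0 from parent(c,i)
round 1: derive reach(d,a) via R0 from parent(d,a)
round 1: derive reach(e,d) via R0 from parent(e,d)
round 1: derive reach(e,e) via R0 from parent(e,e)
round 1: derive reach(g,d) via R0 from parent(g,d)
round 1: derive reach(g,e) via R0 from parent(g,e)
round 1: derive reach(i,d) via R0 from parent(i,d)
round 1: derive reach(i,i) via R0 from parent(i,i)
round 1: derive reach(a,g) via R2 from parent(a,i), edge(i,g)
round 1: derive reach(b,a) via R2 from parent(b,c), edge(c,a)
round 1: derive reach(b,g) via R2 from parent(b,i), edge(i,g)
round 1: derive reach(c,g) via R2 from parent(c,i), edge(i,g)
round 1: derive reach(d,d) via R2 from parent(d,a), edge(a,d)
round 1: derive reach(e,i) via R2 from parent(e,d), edge(d,i)
round 1: derive reach(g,i) via R2 from parent(g,d), edge(d,i)
round 1: derive reach(i,g) via R2 from parent(i,i), edge(i,g)
round 2: derive reach(a,a) via R1 from reach(a,d), reach(d,a)
round 2: derive reach(a,e) via R1 from reach(a,g), reach(g,e)
round 2: derive reach(b,d) via R1 from reach(b,a), reach(a,d)
round 2: derive reach(b,e) via R1 from reach(b,c), reach(c,e)
round 2: derive reach(c,d) via R1 from reach(c,e), reach(e,d)
round 2: derive reach(d,g) via R1 from reach(d,a), reach(a,g)
round 2: derive reach(d,i) via R1 from reach(d,a), reach(a,i)
round 2: derive reach(e,a) via R1 from reach(e,d), reach(d,a)
round 2: derive reach(e,g) via R1 from reach(e,i), reach(i,g)
round 2: derive reach(g,a) via R1 from reach(g,d), reach(d,a)
round 2: derive reach(g,g) via R1 from reach(g,i), reach(i,g)
round 2: derive reach(i,a) via R1 from reach(i,d), reach(d,a)
round 2: derive reach(i,e) via R1 from reach(i,g), reach(g,e)
round 3: derive reach(c,a) via R1 from reach(c,d), reach(d,a)
round 3: derive reach(d,e) via R1 from reach(d,a), reach(a,e)

no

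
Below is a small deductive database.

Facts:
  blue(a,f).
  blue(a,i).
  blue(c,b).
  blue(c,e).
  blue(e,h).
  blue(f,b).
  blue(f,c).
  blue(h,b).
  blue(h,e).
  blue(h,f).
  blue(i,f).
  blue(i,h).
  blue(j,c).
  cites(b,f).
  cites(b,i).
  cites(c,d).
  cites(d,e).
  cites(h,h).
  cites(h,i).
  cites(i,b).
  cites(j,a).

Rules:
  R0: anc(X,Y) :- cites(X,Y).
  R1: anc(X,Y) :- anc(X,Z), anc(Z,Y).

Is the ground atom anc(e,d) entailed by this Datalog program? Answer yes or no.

no

round 1: derive anc(b,f) via R0 from cites(b,f)
round 1: derive anc(b,i) via R0 from cites(b,i)
round 1: derive anc(c,d) via R0 from cites(c,d)
round 1: derive anc(d,e) via R0 from cites(d,e)
round 1: derive anc(h,h) via R0 from cites(h,h)
round 1: derive anc(h,i) via R0 from cites(h,i)
round 1: derive anc(i,b) via R0 from cites(i,b)
round 1: derive anc(j,a) via R0 from cites(j,a)
round 2: derive anc(b,b) via R1 from anc(b,i), anc(i,b)
round 2: derive anc(c,e) via R1 from anc(c,d), anc(d,e)
round 2: derive anc(h,b) via R1 from anc(h,i), anc(i,b)
round 2: derive anc(i,f) via R1 from anc(i,b), anc(b,f)
round 2: derive anc(i,i) via R1 from anc(i,b), anc(b,i)
round 3: derive anc(h,f) via R1 from anc(h,b), anc(b,f)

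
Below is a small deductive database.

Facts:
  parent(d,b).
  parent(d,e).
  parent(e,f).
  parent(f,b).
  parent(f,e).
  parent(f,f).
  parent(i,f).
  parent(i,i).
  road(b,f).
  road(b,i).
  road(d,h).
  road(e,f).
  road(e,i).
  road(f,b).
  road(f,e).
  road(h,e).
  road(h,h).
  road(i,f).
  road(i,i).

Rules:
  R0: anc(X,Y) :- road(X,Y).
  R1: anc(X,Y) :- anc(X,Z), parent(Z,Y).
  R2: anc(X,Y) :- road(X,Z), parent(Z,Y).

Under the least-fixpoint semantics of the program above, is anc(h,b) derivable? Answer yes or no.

yes

round 1: derive anc(b,f) via R0 from road(b,f)
round 1: derive anc(b,i) via R0 from road(b,i)
round 1: derive anc(d,h) via R0 from road(d,h)
round 1: derive anc(e,f) via R0 from road(e,f)
round 1: derive anc(e,i) via R0 from road(e,i)
round 1: derive anc(f,b) via R0 from road(f,b)
round 1: derive anc(f,e) via R0 from road(f,e)
round 1: derive anc(h,e) via R0 from road(h,e)
round 1: derive anc(h,h) via R0 from road(h,h)
round 1: derive anc(i,f) via R0 from road(i,f)
round 1: derive anc(i,i) via R0 from road(i,i)
round 1: derive anc(b,b) via R2 from road(b,f), parent(f,b)
round 1: derive anc(b,e) via R2 from road(b,f), parent(f,e)
round 1: derive anc(e,b) via R2 from road(e,f), parent(f,b)
round 1: derive anc(e,e) via R2 from road(e,f), parent(f,e)
round 1: derive anc(f,f) via R2 from road(f,e), parent(e,f)
round 1: derive anc(h,f) via R2 from road(h,e), parent(e,f)
round 1: derive anc(i,b) via R2 from road(i,f), parent(f,b)
round 1: derive anc(i,e) via R2 from road(i,f), parent(f,e)
round 2: derive anc(h,b) via R1 from anc(h,f), parent(f,b)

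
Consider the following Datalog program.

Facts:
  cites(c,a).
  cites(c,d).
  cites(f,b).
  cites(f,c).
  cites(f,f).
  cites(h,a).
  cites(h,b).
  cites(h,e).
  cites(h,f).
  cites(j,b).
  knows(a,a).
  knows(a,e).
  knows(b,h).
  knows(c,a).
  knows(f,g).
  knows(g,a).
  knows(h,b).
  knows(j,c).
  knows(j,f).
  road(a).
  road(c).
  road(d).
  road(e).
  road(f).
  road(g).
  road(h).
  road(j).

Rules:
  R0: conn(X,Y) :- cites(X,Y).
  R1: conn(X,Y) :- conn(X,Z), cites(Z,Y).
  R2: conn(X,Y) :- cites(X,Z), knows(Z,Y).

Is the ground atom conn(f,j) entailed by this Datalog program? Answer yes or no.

no

round 1: derive conn(c,a) via R0 from cites(c,a)
round 1: derive conn(c,d) via R0 from cites(c,d)
round 1: derive conn(f,b) via R0 from cites(f,b)
round 1: derive conn(f,c) via R0 from cites(f,c)
round 1: derive conn(f,f) via R0 from cites(f,f)
round 1: derive conn(h,a) via R0 from cites(h,a)
round 1: derive conn(h,b) via R0 from cites(h,b)
round 1: derive conn(h,e) via R0 from cites(h,e)
round 1: derive conn(h,f) via R0 from cites(h,f)
round 1: derive conn(j,b) via R0 from cites(j,b)
round 1: derive conn(c,e) via R2 from cites(c,a), knows(a,e)
round 1: derive conn(f,a) via R2 from cites(f,c), knows(c,a)
round 1: derive conn(f,g) via R2 from cites(f,f), knows(f,g)
round 1: derive conn(f,h) via R2 from cites(f,b), knows(b,h)
round 1: derive conn(h,g) via R2 from cites(h,f), knows(f,g)
round 1: derive conn(h,h) via R2 from cites(h,b), knows(b,h)
round 1: derive conn(j,h) via R2 from cites(j,b), knows(b,h)
round 2: derive conn(f,d) via R1 from conn(f,c), cites(c,d)
round 2: derive conn(f,e) via R1 from conn(f,h), cites(h,e)
round 2: derive conn(h,c) via R1 from conn(h,f), cites(f,c)
round 2: derive conn(j,a) via R1 from conn(j,h), cites(h,a)
round 2: derive conn(j,e) via R1 from conn(j,h), cites(h,e)
round 2: derive conn(j,f) via R1 from conn(j,h), cites(h,f)
round 3: derive conn(h,d) via R1 from conn(h,c), cites(c,d)
round 3: derive conn(j,c) via R1 from conn(j,f), cites(f,c)
round 4: derive conn(j,d) via R1 from conn(j,c), cites(c,d)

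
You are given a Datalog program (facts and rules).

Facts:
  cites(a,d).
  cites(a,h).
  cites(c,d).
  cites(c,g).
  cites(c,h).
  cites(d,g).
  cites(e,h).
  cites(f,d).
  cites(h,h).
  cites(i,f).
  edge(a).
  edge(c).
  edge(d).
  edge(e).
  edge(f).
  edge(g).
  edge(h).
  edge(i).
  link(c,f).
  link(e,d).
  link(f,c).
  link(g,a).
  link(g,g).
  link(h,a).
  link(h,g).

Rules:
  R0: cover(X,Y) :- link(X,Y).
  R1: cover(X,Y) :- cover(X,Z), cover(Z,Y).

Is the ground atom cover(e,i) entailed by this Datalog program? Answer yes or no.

no

round 1: derive cover(c,f) via R0 from link(c,f)
round 1: derive cover(e,d) via R0 from link(e,d)
round 1: derive cover(f,c) via R0 from link(f,c)
round 1: derive cover(g,a) via R0 from link(g,a)
round 1: derive cover(g,g) via R0 from link(g,g)
round 1: derive cover(h,a) via R0 from link(h,a)
round 1: derive cover(h,g) via R0 from link(h,g)
round 2: derive cover(c,c) via R1 from cover(c,f), cover(f,c)
round 2: derive cover(f,f) via R1 from cover(f,c), cover(c,f)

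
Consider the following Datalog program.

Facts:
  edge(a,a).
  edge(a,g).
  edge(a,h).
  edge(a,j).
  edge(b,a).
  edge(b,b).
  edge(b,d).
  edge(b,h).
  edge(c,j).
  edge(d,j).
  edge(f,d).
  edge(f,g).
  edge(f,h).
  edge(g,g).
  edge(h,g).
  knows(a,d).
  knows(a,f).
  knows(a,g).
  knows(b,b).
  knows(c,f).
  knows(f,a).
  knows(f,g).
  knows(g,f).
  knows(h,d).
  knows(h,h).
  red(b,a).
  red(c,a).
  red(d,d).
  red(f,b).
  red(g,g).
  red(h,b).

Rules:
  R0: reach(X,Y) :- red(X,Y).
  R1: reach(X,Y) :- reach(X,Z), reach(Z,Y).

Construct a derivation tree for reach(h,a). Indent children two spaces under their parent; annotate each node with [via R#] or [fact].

reach(h,a)  [via R1]
  reach(h,b)  [via R0]
    red(h,b)  [fact]
  reach(b,a)  [via R0]
    red(b,a)  [fact]

round 1: derive reach(b,a) via R0 from red(b,a)
round 1: derive reach(c,a) via R0 from red(c,a)
round 1: derive reach(d,d) via R0 from red(d,d)
round 1: derive reach(f,b) via R0 from red(f,b)
round 1: derive reach(g,g) via R0 from red(g,g)
round 1: derive reach(h,b) via R0 from red(h,b)
round 2: derive reach(f,a) via R1 from reach(f,b), reach(b,a)
round 2: derive reach(h,a) via R1 from reach(h,b), reach(b,a)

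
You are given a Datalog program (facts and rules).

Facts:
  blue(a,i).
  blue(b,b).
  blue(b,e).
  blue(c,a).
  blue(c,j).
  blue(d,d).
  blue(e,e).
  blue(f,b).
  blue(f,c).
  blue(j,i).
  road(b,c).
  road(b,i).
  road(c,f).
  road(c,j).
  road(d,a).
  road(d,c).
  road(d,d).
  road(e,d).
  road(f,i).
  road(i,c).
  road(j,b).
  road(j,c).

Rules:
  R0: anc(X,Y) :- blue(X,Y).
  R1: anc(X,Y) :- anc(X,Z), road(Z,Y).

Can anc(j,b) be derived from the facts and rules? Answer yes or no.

yes

round 1: derive anc(a,i) via R0 from blue(a,i)
round 1: derive anc(b,b) via R0 from blue(b,b)
round 1: derive anc(b,e) via R0 from blue(b,e)
round 1: derive anc(c,a) via R0 from blue(c,a)
round 1: derive anc(c,j) via R0 from blue(c,j)
round 1: derive anc(d,d) via R0 from blue(d,d)
round 1: derive anc(e,e) via R0 from blue(e,e)
round 1: derive anc(f,b) via R0 from blue(f,b)
round 1: derive anc(f,c) via R0 from blue(f,c)
round 1: derive anc(j,i) via R0 from blue(j,i)
round 2: derive anc(a,c) via R1 from anc(a,i), road(i,c)
round 2: derive anc(b,c) via R1 from anc(b,b), road(b,c)
round 2: derive anc(b,d) via R1 from anc(b,e), road(e,d)
round 2: derive anc(b,i) via R1 from anc(b,b), road(b,i)
round 2: derive anc(c,b) via R1 from anc(c,j), road(j,b)
round 2: derive anc(c,c) via R1 from anc(c,j), road(j,c)
round 2: derive anc(d,a) via R1 from anc(d,d), road(d,a)
round 2: derive anc(d,c) via R1 from anc(d,d), road(d,c)
round 2: derive anc(e,d) via R1 from anc(e,e), road(e,d)
round 2: derive anc(f,f) via R1 from anc(f,c), road(c,f)
round 2: derive anc(f,i) via R1 from anc(f,b), road(b,i)
round 2: derive anc(f,j) via R1 from anc(f,c), road(c,j)
round 2: derive anc(j,c) via R1 from anc(j,i), road(i,c)
round 3: derive anc(a,f) via R1 from anc(a,c), road(c,f)
round 3: derive anc(a,j) via R1 from anc(a,c), road(c,j)
round 3: derive anc(b,a) via R1 from anc(b,d), road(d,a)
round 3: derive anc(b,f) via R1 from anc(b,c), road(c,f)
round 3: derive anc(b,j) via R1 from anc(b,c), road(c,j)
round 3: derive anc(c,f) via R1 from anc(c,c), road(c,f)
round 3: derive anc(c,i) via R1 from anc(c,b), road(b,i)
round 3: derive anc(d,f) via R1 from anc(d,c), road(c,f)
round 3: derive anc(d,j) via R1 from anc(d,c), road(c,j)
round 3: derive anc(e,a) via R1 from anc(e,d), road(d,a)
round 3: derive anc(e,c) via R1 from anc(e,d), road(d,c)
round 3: derive anc(j,f) via R1 from anc(j,c), road(c,f)
round 3: derive anc(j,j) via R1 from anc(j,c), road(c,j)
round 4: derive anc(a,b) via R1 from anc(a,j), road(j,b)
round 4: derive anc(d,b) via R1 from anc(d,j), road(j,b)
round 4: derive anc(d,i) via R1 from anc(d,f), road(f,i)
round 4: derive anc(e,f) via R1 from anc(e,c), road(c,f)
round 4: derive anc(e,j) via R1 from anc(e,c), road(c,j)
round 4: derive anc(j,b) via R1 from anc(j,j), road(j,b)
round 5: derive anc(e,b) via R1 from anc(e,j), road(j,b)
round 5: derive anc(e,i) via R1 from anc(e,f), road(f,i)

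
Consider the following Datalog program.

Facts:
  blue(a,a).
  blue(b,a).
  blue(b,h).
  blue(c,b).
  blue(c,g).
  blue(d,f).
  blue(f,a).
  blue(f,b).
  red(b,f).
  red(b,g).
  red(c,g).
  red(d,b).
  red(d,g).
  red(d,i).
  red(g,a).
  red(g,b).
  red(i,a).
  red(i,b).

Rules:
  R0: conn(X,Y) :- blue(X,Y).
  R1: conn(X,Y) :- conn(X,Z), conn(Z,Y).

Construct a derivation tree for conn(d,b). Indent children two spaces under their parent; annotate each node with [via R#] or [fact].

round 1: derive conn(a,a) via R0 from blue(a,a)
round 1: derive conn(b,a) via R0 from blue(b,a)
round 1: derive conn(b,h) via R0 from blue(b,h)
round 1: derive conn(c,b) via R0 from blue(c,b)
round 1: derive conn(c,g) via R0 from blue(c,g)
round 1: derive conn(d,f) via R0 from blue(d,f)
round 1: derive conn(f,a) via R0 from blue(f,a)
round 1: derive conn(f,b) via R0 from blue(f,b)
round 2: derive conn(c,a) via R1 from conn(c,b), conn(b,a)
round 2: derive conn(c,h) via R1 from conn(c,b), conn(b,h)
round 2: derive conn(d,a) via R1 from conn(d,f), conn(f,a)
round 2: derive conn(d,b) via R1 from conn(d,f), conn(f,b)
round 2: derive conn(f,h) via R1 from conn(f,b), conn(b,h)
round 3: derive conn(d,h) via R1 from conn(d,b), conn(b,h)

conn(d,b)  [via R1]
  conn(d,f)  [via R0]
    blue(d,f)  [fact]
  conn(f,b)  [via R0]
    blue(f,b)  [fact]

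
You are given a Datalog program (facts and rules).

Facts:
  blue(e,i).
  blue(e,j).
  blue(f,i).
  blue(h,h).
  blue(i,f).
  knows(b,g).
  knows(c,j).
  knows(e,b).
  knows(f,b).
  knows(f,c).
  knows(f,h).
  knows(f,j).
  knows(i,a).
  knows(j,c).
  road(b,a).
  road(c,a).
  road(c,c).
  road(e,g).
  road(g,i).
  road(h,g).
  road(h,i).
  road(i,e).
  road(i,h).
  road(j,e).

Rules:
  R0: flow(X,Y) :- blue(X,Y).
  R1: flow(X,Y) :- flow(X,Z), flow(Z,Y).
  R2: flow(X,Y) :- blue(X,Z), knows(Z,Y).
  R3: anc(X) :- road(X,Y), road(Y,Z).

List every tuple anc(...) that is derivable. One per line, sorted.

round 1: derive anc(c) via R3 from road(c,c), road(c,a)
round 1: derive anc(e) via R3 from road(e,g), road(g,i)
round 1: derive anc(g) via R3 from road(g,i), road(i,e)
round 1: derive anc(h) via R3 from road(h,g), road(g,i)
round 1: derive anc(i) via R3 from road(i,e), road(e,g)
round 1: derive anc(j) via R3 from road(j,e), road(e,g)

anc(c)
anc(e)
anc(g)
anc(h)
anc(i)
anc(j)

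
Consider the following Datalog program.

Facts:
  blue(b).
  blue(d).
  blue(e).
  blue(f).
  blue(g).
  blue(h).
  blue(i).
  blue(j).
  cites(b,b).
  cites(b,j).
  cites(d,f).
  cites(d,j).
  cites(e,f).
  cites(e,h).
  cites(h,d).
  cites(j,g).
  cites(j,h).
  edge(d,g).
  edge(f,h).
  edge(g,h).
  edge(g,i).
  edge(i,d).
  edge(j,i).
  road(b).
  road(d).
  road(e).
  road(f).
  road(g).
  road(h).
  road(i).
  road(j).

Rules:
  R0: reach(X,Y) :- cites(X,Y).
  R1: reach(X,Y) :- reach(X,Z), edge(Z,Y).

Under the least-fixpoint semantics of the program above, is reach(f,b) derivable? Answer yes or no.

no

round 1: derive reach(b,b) via R0 from cites(b,b)
round 1: derive reach(b,j) via R0 from cites(b,j)
round 1: derive reach(d,f) via R0 from cites(d,f)
round 1: derive reach(d,j) via R0 from cites(d,j)
round 1: derive reach(e,f) via R0 from cites(e,f)
round 1: derive reach(e,h) via R0 from cites(e,h)
round 1: derive reach(h,d) via R0 from cites(h,d)
round 1: derive reach(j,g) via R0 from cites(j,g)
round 1: derive reach(j,h) via R0 from cites(j,h)
round 2: derive reach(b,i) via R1 from reach(b,j), edge(j,i)
round 2: derive reach(d,h) via R1 from reach(d,f), edge(f,h)
round 2: derive reach(d,i) via R1 from reach(d,j), edge(j,i)
round 2: derive reach(h,g) via R1 from reach(h,d), edge(d,g)
round 2: derive reach(j,i) via R1 from reach(j,g), edge(g,i)
round 3: derive reach(b,d) via R1 from reach(b,i), edge(i,d)
round 3: derive reach(d,d) via R1 from reach(d,i), edge(i,d)
round 3: derive reach(h,h) via R1 from reach(h,g), edge(g,h)
round 3: derive reach(h,i) via R1 from reach(h,g), edge(g,i)
round 3: derive reach(j,d) via R1 from reach(j,i), edge(i,d)
round 4: derive reach(b,g) via R1 from reach(b,d), edge(d,g)
round 4: derive reach(d,g) via R1 from reach(d,d), edge(d,g)
round 5: derive reach(b,h) via R1 from reach(b,g), edge(g,h)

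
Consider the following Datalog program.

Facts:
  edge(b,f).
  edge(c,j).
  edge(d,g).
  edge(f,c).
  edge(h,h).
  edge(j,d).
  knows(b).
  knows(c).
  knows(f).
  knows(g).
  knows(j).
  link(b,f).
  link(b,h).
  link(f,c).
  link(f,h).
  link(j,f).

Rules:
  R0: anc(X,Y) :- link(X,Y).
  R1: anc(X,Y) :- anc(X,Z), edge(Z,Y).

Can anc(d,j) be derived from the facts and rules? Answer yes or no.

no

round 1: derive anc(b,f) via R0 from link(b,f)
round 1: derive anc(b,h) via R0 from link(b,h)
round 1: derive anc(f,c) via R0 from link(f,c)
round 1: derive anc(f,h) via R0 from link(f,h)
round 1: derive anc(j,f) via R0 from link(j,f)
round 2: derive anc(b,c) via R1 from anc(b,f), edge(f,c)
round 2: derive anc(f,j) via R1 from anc(f,c), edge(c,j)
round 2: derive anc(j,c) via R1 from anc(j,f), edge(f,c)
round 3: derive anc(b,j) via R1 from anc(b,c), edge(c,j)
round 3: derive anc(f,d) via R1 from anc(f,j), edge(j,d)
round 3: derive anc(j,j) via R1 from anc(j,c), edge(c,j)
round 4: derive anc(b,d) via R1 from anc(b,j), edge(j,d)
round 4: derive anc(f,g) via R1 from anc(f,d), edge(d,g)
round 4: derive anc(j,d) via R1 from anc(j,j), edge(j,d)
round 5: derive anc(b,g) via R1 from anc(b,d), edge(d,g)
round 5: derive anc(j,g) via R1 from anc(j,d), edge(d,g)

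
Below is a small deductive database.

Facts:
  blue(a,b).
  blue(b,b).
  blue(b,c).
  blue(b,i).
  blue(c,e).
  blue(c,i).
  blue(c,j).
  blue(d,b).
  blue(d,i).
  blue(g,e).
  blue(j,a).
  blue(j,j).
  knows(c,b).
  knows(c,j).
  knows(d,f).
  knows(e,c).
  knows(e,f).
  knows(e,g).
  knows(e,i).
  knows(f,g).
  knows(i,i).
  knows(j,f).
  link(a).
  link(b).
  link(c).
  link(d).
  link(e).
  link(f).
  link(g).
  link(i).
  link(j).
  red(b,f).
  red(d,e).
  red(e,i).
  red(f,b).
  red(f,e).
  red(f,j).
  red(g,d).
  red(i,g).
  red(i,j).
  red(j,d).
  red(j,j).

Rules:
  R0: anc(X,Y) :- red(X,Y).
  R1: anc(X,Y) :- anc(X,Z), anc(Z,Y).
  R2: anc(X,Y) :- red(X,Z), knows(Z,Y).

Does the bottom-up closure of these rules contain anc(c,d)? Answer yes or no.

no

round 1: derive anc(b,f) via R0 from red(b,f)
round 1: derive anc(d,e) via R0 from red(d,e)
round 1: derive anc(e,i) via R0 from red(e,i)
round 1: derive anc(f,b) via R0 from red(f,b)
round 1: derive anc(f,e) via R0 from red(f,e)
round 1: derive anc(f,j) via R0 from red(f,j)
round 1: derive anc(g,d) via R0 from red(g,d)
round 1: derive anc(i,g) via R0 from red(i,g)
round 1: derive anc(i,j) via R0 from red(i,j)
round 1: derive anc(j,d) via R0 from red(j,d)
round 1: derive anc(j,j) via R0 from red(j,j)
round 1: derive anc(b,g) via R2 from red(b,f), knows(f,g)
round 1: derive anc(d,c) via R2 from red(d,e), knows(e,c)
round 1: derive anc(d,f) via R2 from red(d,e), knows(e,f)
round 1: derive anc(d,g) via R2 from red(d,e), knows(e,g)
round 1: derive anc(d,i) via R2 from red(d,e), knows(e,i)
round 1: derive anc(f,c) via R2 from red(f,e), knows(e,c)
round 1: derive anc(f,f) via R2 from red(f,e), knows(e,f)
round 1: derive anc(f,g) via R2 from red(f,e), knows(e,g)
round 1: derive anc(f,i) via R2 from red(f,e), knows(e,i)
round 1: derive anc(g,f) via R2 from red(g,d), knows(d,f)
round 1: derive anc(i,f) via R2 from red(i,j), knows(j,f)
round 1: derive anc(j,f) via R2 from red(j,d), knows(d,f)
round 2: derive anc(b,b) via R1 from anc(b,f), anc(f,b)
round 2: derive anc(b,c) via R1 from anc(b,f), anc(f,c)
round 2: derive anc(b,d) via R1 from anc(b,g), anc(g,d)
round 2: derive anc(b,e) via R1 from anc(b,f), anc(f,e)
round 2: derive anc(b,i) via R1 from anc(b,f), anc(f,i)
round 2: derive anc(b,j) via R1 from anc(b,f), anc(f,j)
round 2: derive anc(d,b) via R1 from anc(d,f), anc(f,b)
round 2: derive anc(d,d) via R1 from anc(d,g), anc(g,d)
round 2: derive anc(d,j) via R1 from anc(d,f), anc(f,j)
round 2: derive anc(e,f) via R1 from anc(e,i), anc(i,f)
round 2: derive anc(e,g) via R1 from anc(e,i), anc(i,g)
round 2: derive anc(e,j) via R1 from anc(e,i), anc(i,j)
round 2: derive anc(f,d) via R1 from anc(f,g), anc(g,d)
round 2: derive anc(g,b) via R1 from anc(g,f), anc(f,b)
round 2: derive anc(g,c) via R1 from anc(g,d), anc(d,c)
round 2: derive anc(g,e) via R1 from anc(g,d), anc(d,e)
round 2: derive anc(g,g) via R1 from anc(g,d), anc(d,g)
round 2: derive anc(g,i) via R1 from anc(g,d), anc(d,i)
round 2: derive anc(g,j) via R1 from anc(g,f), anc(f,j)
round 2: derive anc(i,b) via R1 from anc(i,f), anc(f,b)
round 2: derive anc(i,c) via R1 from anc(i,f), anc(f,c)
round 2: derive anc(i,d) via R1 from anc(i,g), anc(g,d)
round 2: derive anc(i,e) via R1 from anc(i,f), anc(f,e)
round 2: derive anc(i,i) via R1 from anc(i,f), anc(f,i)
round 2: derive anc(j,b) via R1 from anc(j,f), anc(f,b)
round 2: derive anc(j,c) via R1 from anc(j,d), anc(d,c)
round 2: derive anc(j,e) via R1 from anc(j,d), anc(d,e)
round 2: derive anc(j,g) via R1 from anc(j,d), anc(d,g)
round 2: derive anc(j,i) via R1 from anc(j,d), anc(d,i)
round 3: derive anc(e,b) via R1 from anc(e,f), anc(f,b)
round 3: derive anc(e,c) via R1 from anc(e,f), anc(f,c)
round 3: derive anc(e,d) via R1 from anc(e,f), anc(f,d)
round 3: derive anc(e,e) via R1 from anc(e,f), anc(f,e)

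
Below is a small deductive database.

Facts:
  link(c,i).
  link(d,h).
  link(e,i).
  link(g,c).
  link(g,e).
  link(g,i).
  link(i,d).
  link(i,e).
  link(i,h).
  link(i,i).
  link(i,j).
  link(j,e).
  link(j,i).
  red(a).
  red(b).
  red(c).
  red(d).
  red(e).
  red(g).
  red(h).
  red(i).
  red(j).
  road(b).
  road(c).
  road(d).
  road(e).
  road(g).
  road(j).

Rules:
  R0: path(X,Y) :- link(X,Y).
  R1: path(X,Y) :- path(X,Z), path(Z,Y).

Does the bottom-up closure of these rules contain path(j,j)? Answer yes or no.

round 1: derive path(c,i) via R0 from link(c,i)
round 1: derive path(d,h) via R0 from link(d,h)
round 1: derive path(e,i) via R0 from link(e,i)
round 1: derive path(g,c) via R0 from link(g,c)
round 1: derive path(g,e) via R0 from link(g,e)
round 1: derive path(g,i) via R0 from link(g,i)
round 1: derive path(i,d) via R0 from link(i,d)
round 1: derive path(i,e) via R0 from link(i,e)
round 1: derive path(i,h) via R0 from link(i,h)
round 1: derive path(i,i) via R0 from link(i,i)
round 1: derive path(i,j) via R0 from link(i,j)
round 1: derive path(j,e) via R0 from link(j,e)
round 1: derive path(j,i) via R0 from link(j,i)
round 2: derive path(c,d) via R1 from path(c,i), path(i,d)
round 2: derive path(c,e) via R1 from path(c,i), path(i,e)
round 2: derive path(c,h) via R1 from path(c,i), path(i,h)
round 2: derive path(c,j) via R1 from path(c,i), path(i,j)
round 2: derive path(e,d) via R1 from path(e,i), path(i,d)
round 2: derive path(e,e) via R1 from path(e,i), path(i,e)
round 2: derive path(e,h) via R1 from path(e,i), path(i,h)
round 2: derive path(e,j) via R1 from path(e,i), path(i,j)
round 2: derive path(g,d) via R1 from path(g,i), path(i,d)
round 2: derive path(g,h) via R1 from path(g,i), path(i,h)
round 2: derive path(g,j) via R1 from path(g,i), path(i,j)
round 2: derive path(j,d) via R1 from path(j,i), path(i,d)
round 2: derive path(j,h) via R1 from path(j,i), path(i,h)
round 2: derive path(j,j) via R1 from path(j,i), path(i,j)

yes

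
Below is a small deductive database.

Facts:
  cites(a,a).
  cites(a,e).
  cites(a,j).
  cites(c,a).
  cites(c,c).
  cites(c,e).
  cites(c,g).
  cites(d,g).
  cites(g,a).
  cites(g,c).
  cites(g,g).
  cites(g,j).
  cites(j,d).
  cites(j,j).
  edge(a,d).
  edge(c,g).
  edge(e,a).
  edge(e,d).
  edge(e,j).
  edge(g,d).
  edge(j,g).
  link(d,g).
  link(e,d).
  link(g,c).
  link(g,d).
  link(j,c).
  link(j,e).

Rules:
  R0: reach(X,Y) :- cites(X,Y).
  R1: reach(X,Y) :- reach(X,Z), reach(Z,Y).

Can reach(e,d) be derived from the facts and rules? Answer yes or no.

round 1: derive reach(a,a) via R0 from cites(a,a)
round 1: derive reach(a,e) via R0 from cites(a,e)
round 1: derive reach(a,j) via R0 from cites(a,j)
round 1: derive reach(c,a) via R0 from cites(c,a)
round 1: derive reach(c,c) via R0 from cites(c,c)
round 1: derive reach(c,e) via R0 from cites(c,e)
round 1: derive reach(c,g) via R0 from cites(c,g)
round 1: derive reach(d,g) via R0 from cites(d,g)
round 1: derive reach(g,a) via R0 from cites(g,a)
round 1: derive reach(g,c) via R0 from cites(g,c)
round 1: derive reach(g,g) via R0 from cites(g,g)
round 1: derive reach(g,j) via R0 from cites(g,j)
round 1: derive reach(j,d) via R0 from cites(j,d)
round 1: derive reach(j,j) via R0 from cites(j,j)
round 2: derive reach(a,d) via R1 from reach(a,j), reach(j,d)
round 2: derive reach(c,j) via R1 from reach(c,a), reach(a,j)
round 2: derive reach(d,a) via R1 from reach(d,g), reach(g,a)
round 2: derive reach(d,c) via R1 from reach(d,g), reach(g,c)
round 2: derive reach(d,j) via R1 from reach(d,g), reach(g,j)
round 2: derive reach(g,d) via R1 from reach(g,j), reach(j,d)
round 2: derive reach(g,e) via R1 from reach(g,a), reach(a,e)
round 2: derive reach(j,g) via R1 from reach(j,d), reach(d,g)
round 3: derive reach(a,c) via R1 from reach(a,d), reach(d,c)
round 3: derive reach(a,g) via R1 from reach(a,d), reach(d,g)
round 3: derive reach(c,d) via R1 from reach(c,a), reach(a,d)
round 3: derive reach(d,d) via R1 from reach(d,a), reach(a,d)
round 3: derive reach(d,e) via R1 from reach(d,a), reach(a,e)
round 3: derive reach(j,a) via R1 from reach(j,d), reach(d,a)
round 3: derive reach(j,c) via R1 from reach(j,d), reach(d,c)
round 3: derive reach(j,e) via R1 from reach(j,g), reach(g,e)

no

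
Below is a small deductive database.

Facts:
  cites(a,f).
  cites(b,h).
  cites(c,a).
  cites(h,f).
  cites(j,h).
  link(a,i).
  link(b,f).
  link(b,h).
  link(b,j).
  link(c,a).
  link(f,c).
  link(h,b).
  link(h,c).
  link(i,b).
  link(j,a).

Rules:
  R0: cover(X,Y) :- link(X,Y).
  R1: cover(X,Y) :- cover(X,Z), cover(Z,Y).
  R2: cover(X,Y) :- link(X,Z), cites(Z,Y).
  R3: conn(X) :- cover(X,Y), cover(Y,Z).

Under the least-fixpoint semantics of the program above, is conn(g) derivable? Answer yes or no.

round 1: derive cover(a,i) via R0 from link(a,i)
round 1: derive cover(b,f) via R0 from link(b,f)
round 1: derive cover(b,h) via R0 from link(b,h)
round 1: derive cover(b,j) via R0 from link(b,j)
round 1: derive cover(c,a) via R0 from link(c,a)
round 1: derive cover(f,c) via R0 from link(f,c)
round 1: derive cover(h,b) via R0 from link(h,b)
round 1: derive cover(h,c) via R0 from link(h,c)
round 1: derive cover(i,b) via R0 from link(i,b)
round 1: derive cover(j,a) via R0 from link(j,a)
round 1: derive cover(c,f) via R2 from link(c,a), cites(a,f)
round 1: derive cover(f,a) via R2 from link(f,c), cites(c,a)
round 1: derive cover(h,a) via R2 from link(h,c), cites(c,a)
round 1: derive cover(h,h) via R2 from link(h,b), cites(b,h)
round 1: derive cover(i,h) via R2 from link(i,b), cites(b,h)
round 1: derive cover(j,f) via R2 from link(j,a), cites(a,f)
round 2: derive cover(a,b) via R1 from cover(a,i), cover(i,b)
round 2: derive cover(a,h) via R1 from cover(a,i), cover(i,h)
round 2: derive cover(b,a) via R1 from cover(b,f), cover(f,a)
round 2: derive cover(b,b) via R1 from cover(b,h), cover(h,b)
round 2: derive cover(b,c) via R1 from cover(b,f), cover(f,c)
round 2: derive cover(c,c) via R1 from cover(c,f), cover(f,c)
round 2: derive cover(c,i) via R1 from cover(c,a), cover(a,i)
round 2: derive cover(f,f) via R1 from cover(f,c), cover(c,f)
round 2: derive cover(f,i) via R1 from cover(f,a), cover(a,i)
round 2: derive cover(h,f) via R1 from cover(h,b), cover(b,f)
round 2: derive cover(h,i) via R1 from cover(h,a), cover(a,i)
round 2: derive cover(h,j) via R1 from cover(h,b), cover(b,j)
round 2: derive cover(i,a) via R1 from cover(i,h), cover(h,a)
round 2: derive cover(i,c) via R1 from cover(i,h), cover(h,c)
round 2: derive cover(i,f) via R1 from cover(i,b), cover(b,f)
round 2: derive cover(i,j) via R1 from cover(i,b), cover(b,j)
round 2: derive cover(j,c) via R1 from cover(j,f), cover(f,c)
round 2: derive cover(j,i) via R1 from cover(j,a), cover(a,i)
round 2: derive conn(a) via R3 from cover(a,i), cover(i,b)
round 2: derive conn(b) via R3 from cover(b,f), cover(f,a)
round 2: derive conn(c) via R3 from cover(c,a), cover(a,i)
round 2: derive conn(f) via R3 from cover(f,a), cover(a,i)
round 2: derive conn(h) via R3 from cover(h,a), cover(a,i)
round 2: derive conn(i) via R3 from cover(i,b), cover(b,f)
round 2: derive conn(j) via R3 from cover(j,a), cover(a,i)
round 3: derive cover(a,a) via R1 from cover(a,b), cover(b,a)
round 3: derive cover(a,c) via R1 from cover(a,b), cover(b,c)
round 3: derive cover(a,f) via R1 from cover(a,b), cover(b,f)
round 3: derive cover(a,j) via R1 from cover(a,b), cover(b,j)
round 3: derive cover(b,i) via R1 from cover(b,a), cover(a,i)
round 3: derive cover(c,b) via R1 from cover(c,a), cover(a,b)
round 3: derive cover(c,h) via R1 from cover(c,a), cover(a,h)
round 3: derive cover(c,j) via R1 from cover(c,i), cover(i,j)
round 3: derive cover(f,b) via R1 from cover(f,a), cover(a,b)
round 3: derive cover(f,h) via R1 from cover(f,a), cover(a,h)
round 3: derive cover(f,j) via R1 from cover(f,i), cover(i,j)
round 3: derive cover(i,i) via R1 from cover(i,a), cover(a,i)
round 3: derive cover(j,b) via R1 from cover(j,a), cover(a,b)
round 3: derive cover(j,h) via R1 from cover(j,a), cover(a,h)
round 3: derive cover(j,j) via R1 from cover(j,i), cover(i,j)

no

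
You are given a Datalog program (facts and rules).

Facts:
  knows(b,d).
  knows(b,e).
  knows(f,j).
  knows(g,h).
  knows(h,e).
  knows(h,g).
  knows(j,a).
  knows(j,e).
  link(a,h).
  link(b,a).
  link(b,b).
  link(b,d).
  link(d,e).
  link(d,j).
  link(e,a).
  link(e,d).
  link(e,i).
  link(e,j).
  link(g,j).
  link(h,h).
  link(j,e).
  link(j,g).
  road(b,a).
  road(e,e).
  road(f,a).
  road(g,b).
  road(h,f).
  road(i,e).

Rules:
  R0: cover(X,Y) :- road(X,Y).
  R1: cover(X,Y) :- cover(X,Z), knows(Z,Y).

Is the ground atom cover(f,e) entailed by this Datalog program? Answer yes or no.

no

round 1: derive cover(b,a) via R0 from road(b,a)
round 1: derive cover(e,e) via R0 from road(e,e)
round 1: derive cover(f,a) via R0 from road(f,a)
round 1: derive cover(g,b) via R0 from road(g,b)
round 1: derive cover(h,f) via R0 from road(h,f)
round 1: derive cover(i,e) via R0 from road(i,e)
round 2: derive cover(g,d) via R1 from cover(g,b), knows(b,d)
round 2: derive cover(g,e) via R1 from cover(g,b), knows(b,e)
round 2: derive cover(h,j) via R1 from cover(h,f), knows(f,j)
round 3: derive cover(h,a) via R1 from cover(h,j), knows(j,a)
round 3: derive cover(h,e) via R1 from cover(h,j), knows(j,e)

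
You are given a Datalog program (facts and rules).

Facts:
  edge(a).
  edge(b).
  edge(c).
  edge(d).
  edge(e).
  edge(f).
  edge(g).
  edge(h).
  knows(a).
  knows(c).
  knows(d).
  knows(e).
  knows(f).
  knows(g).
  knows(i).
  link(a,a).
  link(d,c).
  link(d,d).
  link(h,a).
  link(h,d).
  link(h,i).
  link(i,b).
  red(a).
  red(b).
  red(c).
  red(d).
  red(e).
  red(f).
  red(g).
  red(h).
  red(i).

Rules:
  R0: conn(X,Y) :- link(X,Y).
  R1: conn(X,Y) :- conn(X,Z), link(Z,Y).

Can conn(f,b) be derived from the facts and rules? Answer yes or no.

round 1: derive conn(a,a) via R0 from link(a,a)
round 1: derive conn(d,c) via R0 from link(d,c)
round 1: derive conn(d,d) via R0 from link(d,d)
round 1: derive conn(h,a) via R0 from link(h,a)
round 1: derive conn(h,d) via R0 from link(h,d)
round 1: derive conn(h,i) via R0 from link(h,i)
round 1: derive conn(i,b) via R0 from link(i,b)
round 2: derive conn(h,b) via R1 from conn(h,i), link(i,b)
round 2: derive conn(h,c) via R1 from conn(h,d), link(d,c)

no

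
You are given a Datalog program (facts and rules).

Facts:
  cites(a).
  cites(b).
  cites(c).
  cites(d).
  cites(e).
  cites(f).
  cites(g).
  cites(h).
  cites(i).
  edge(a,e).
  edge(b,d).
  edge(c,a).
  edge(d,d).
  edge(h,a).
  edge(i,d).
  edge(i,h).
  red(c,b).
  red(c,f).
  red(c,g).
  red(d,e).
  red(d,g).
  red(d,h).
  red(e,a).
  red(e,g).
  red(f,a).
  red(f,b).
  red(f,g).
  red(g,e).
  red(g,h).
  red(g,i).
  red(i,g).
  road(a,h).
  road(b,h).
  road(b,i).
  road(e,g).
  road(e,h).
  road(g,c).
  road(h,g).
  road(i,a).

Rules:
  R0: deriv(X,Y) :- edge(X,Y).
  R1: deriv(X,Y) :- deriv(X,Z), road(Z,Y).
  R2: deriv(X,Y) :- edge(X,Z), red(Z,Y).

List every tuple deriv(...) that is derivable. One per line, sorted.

round 1: derive deriv(a,e) via R0 from edge(a,e)
round 1: derive deriv(b,d) via R0 from edge(b,d)
round 1: derive deriv(c,a) via R0 from edge(c,a)
round 1: derive deriv(d,d) via R0 from edge(d,d)
round 1: derive deriv(h,a) via R0 from edge(h,a)
round 1: derive deriv(i,d) via R0 from edge(i,d)
round 1: derive deriv(i,h) via R0 from edge(i,h)
round 1: derive deriv(a,a) via R2 from edge(a,e), red(e,a)
round 1: derive deriv(a,g) via R2 from edge(a,e), red(e,g)
round 1: derive deriv(b,e) via R2 from edge(b,d), red(d,e)
round 1: derive deriv(b,g) via R2 from edge(b,d), red(d,g)
round 1: derive deriv(b,h) via R2 from edge(b,d), red(d,h)
round 1: derive deriv(d,e) via R2 from edge(d,d), red(d,e)
round 1: derive deriv(d,g) via R2 from edge(d,d), red(d,g)
round 1: derive deriv(d,h) via R2 from edge(d,d), red(d,h)
round 1: derive deriv(i,e) via R2 from edge(i,d), red(d,e)
round 1: derive deriv(i,g) via R2 from edge(i,d), red(d,g)
round 2: derive deriv(a,c) via R1 from deriv(a,g), road(g,c)
round 2: derive deriv(a,h) via R1 from deriv(a,a), road(a,h)
round 2: derive deriv(b,c) via R1 from deriv(b,g), road(g,c)
round 2: derive deriv(c,h) via R1 from deriv(c,a), road(a,h)
round 2: derive deriv(d,c) via R1 from deriv(d,g), road(g,c)
round 2: derive deriv(h,h) via R1 from deriv(h,a), road(a,h)
round 2: derive deriv(i,c) via R1 from deriv(i,g), road(g,c)
round 3: derive deriv(c,g) via R1 from deriv(c,h), road(h,g)
round 3: derive deriv(h,g) via R1 from deriv(h,h), road(h,g)
round 4: derive deriv(c,c) via R1 from deriv(c,g), road(g,c)
round 4: derive deriv(h,c) via R1 from deriv(h,g), road(g,c)

deriv(a,a)
deriv(a,c)
deriv(a,e)
deriv(a,g)
deriv(a,h)
deriv(b,c)
deriv(b,d)
deriv(b,e)
deriv(b,g)
deriv(b,h)
deriv(c,a)
deriv(c,c)
deriv(c,g)
deriv(c,h)
deriv(d,c)
deriv(d,d)
deriv(d,e)
deriv(d,g)
deriv(d,h)
deriv(h,a)
deriv(h,c)
deriv(h,g)
deriv(h,h)
deriv(i,c)
deriv(i,d)
deriv(i,e)
deriv(i,g)
deriv(i,h)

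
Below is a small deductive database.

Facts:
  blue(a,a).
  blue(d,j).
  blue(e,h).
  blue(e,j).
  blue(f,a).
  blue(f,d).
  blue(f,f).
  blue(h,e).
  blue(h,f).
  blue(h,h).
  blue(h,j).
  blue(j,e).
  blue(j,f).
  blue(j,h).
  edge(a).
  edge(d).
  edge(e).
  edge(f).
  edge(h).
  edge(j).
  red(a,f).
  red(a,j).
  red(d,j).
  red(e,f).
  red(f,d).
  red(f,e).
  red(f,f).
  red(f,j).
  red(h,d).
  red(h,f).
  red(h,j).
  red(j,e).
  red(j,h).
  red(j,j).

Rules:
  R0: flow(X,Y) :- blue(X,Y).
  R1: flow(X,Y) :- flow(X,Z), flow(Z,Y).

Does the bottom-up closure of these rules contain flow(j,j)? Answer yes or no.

yes

round 1: derive flow(a,a) via R0 from blue(a,a)
round 1: derive flow(d,j) via R0 from blue(d,j)
round 1: derive flow(e,h) via R0 from blue(e,h)
round 1: derive flow(e,j) via R0 from blue(e,j)
round 1: derive flow(f,a) via R0 from blue(f,a)
round 1: derive flow(f,d) via R0 from blue(f,d)
round 1: derive flow(f,f) via R0 from blue(f,f)
round 1: derive flow(h,e) via R0 from blue(h,e)
round 1: derive flow(h,f) via R0 from blue(h,f)
round 1: derive flow(h,h) via R0 from blue(h,h)
round 1: derive flow(h,j) via R0 from blue(h,j)
round 1: derive flow(j,e) via R0 from blue(j,e)
round 1: derive flow(j,f) via R0 from blue(j,f)
round 1: derive flow(j,h) via R0 from blue(j,h)
round 2: derive flow(d,e) via R1 from flow(d,j), flow(j,e)
round 2: derive flow(d,f) via R1 from flow(d,j), flow(j,f)
round 2: derive flow(d,h) via R1 from flow(d,j), flow(j,h)
round 2: derive flow(e,e) via R1 from flow(e,h), flow(h,e)
round 2: derive flow(e,f) via R1 from flow(e,h), flow(h,f)
round 2: derive flow(f,j) via R1 from flow(f,d), flow(d,j)
round 2: derive flow(h,a) via R1 from flow(h,f), flow(f,a)
round 2: derive flow(h,d) via R1 from flow(h,f), flow(f,d)
round 2: derive flow(j,a) via R1 from flow(j,f), flow(f,a)
round 2: derive flow(j,d) via R1 from flow(j,f), flow(f,d)
round 2: derive flow(j,j) via R1 from flow(j,e), flow(e,j)
round 3: derive flow(d,a) via R1 from flow(d,f), flow(f,a)
round 3: derive flow(d,d) via R1 from flow(d,f), flow(f,d)
round 3: derive flow(e,a) via R1 from flow(e,f), flow(f,a)
round 3: derive flow(e,d) via R1 from flow(e,f), flow(f,d)
round 3: derive flow(f,e) via R1 from flow(f,d), flow(d,e)
round 3: derive flow(f,h) via R1 from flow(f,d), flow(d,h)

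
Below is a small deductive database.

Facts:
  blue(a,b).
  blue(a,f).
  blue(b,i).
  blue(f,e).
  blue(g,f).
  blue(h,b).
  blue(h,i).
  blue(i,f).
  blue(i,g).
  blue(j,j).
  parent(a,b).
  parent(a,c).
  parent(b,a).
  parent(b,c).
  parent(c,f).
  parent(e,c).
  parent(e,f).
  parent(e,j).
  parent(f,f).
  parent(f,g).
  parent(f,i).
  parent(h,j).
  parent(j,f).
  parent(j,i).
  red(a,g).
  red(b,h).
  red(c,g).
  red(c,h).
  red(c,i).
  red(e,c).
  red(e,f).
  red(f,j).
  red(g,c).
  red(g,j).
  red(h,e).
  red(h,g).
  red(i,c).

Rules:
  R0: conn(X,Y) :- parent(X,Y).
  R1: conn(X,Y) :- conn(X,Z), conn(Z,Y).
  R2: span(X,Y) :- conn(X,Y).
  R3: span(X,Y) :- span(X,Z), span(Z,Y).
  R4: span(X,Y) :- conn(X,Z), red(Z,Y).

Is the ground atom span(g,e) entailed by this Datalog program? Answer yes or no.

no

round 1: derive conn(a,b) via R0 from parent(a,b)
round 1: derive conn(a,c) via R0 from parent(a,c)
round 1: derive conn(b,a) via R0 from parent(b,a)
round 1: derive conn(b,c) via R0 from parent(b,c)
round 1: derive conn(c,f) via R0 from parent(c,f)
round 1: derive conn(e,c) via R0 from parent(e,c)
round 1: derive conn(e,f) via R0 from parent(e,f)
round 1: derive conn(e,j) via R0 from parent(e,j)
round 1: derive conn(f,f) via R0 from parent(f,f)
round 1: derive conn(f,g) via R0 from parent(f,g)
round 1: derive conn(f,i) via R0 from parent(f,i)
round 1: derive conn(h,j) via R0 from parent(h,j)
round 1: derive conn(j,f) via R0 from parent(j,f)
round 1: derive conn(j,i) via R0 from parent(j,i)
round 2: derive conn(a,a) via R1 from conn(a,b), conn(b,a)
round 2: derive conn(a,f) via R1 from conn(a,c), conn(c,f)
round 2: derive conn(b,b) via R1 from conn(b,a), conn(a,b)
round 2: derive conn(b,f) via R1 from conn(b,c), conn(c,f)
round 2: derive conn(c,g) via R1 from conn(c,f), conn(f,g)
round 2: derive conn(c,i) via R1 from conn(c,f), conn(f,i)
round 2: derive conn(e,g) via R1 from conn(e,f), conn(f,g)
round 2: derive conn(e,i) via R1 from conn(e,f), conn(f,i)
round 2: derive conn(h,f) via R1 from conn(h,j), conn(j,f)
round 2: derive conn(h,i) via R1 from conn(h,j), conn(j,i)
round 2: derive conn(j,g) via R1 from conn(j,f), conn(f,g)
round 2: derive span(a,b) via R2 from conn(a,b)
round 2: derive span(a,c) via R2 from conn(a,c)
round 2: derive span(b,a) via R2 from conn(b,a)
round 2: derive span(b,c) via R2 from conn(b,c)
round 2: derive span(c,f) via R2 from conn(c,f)
round 2: derive span(e,c) via R2 from conn(e,c)
round 2: derive span(e,f) via R2 from conn(e,f)
round 2: derive span(e,j) via R2 from conn(e,j)
round 2: derive span(f,f) via R2 from conn(f,f)
round 2: derive span(f,g) via R2 from conn(f,g)
round 2: derive span(f,i) via R2 from conn(f,i)
round 2: derive span(h,j) via R2 from conn(h,j)
round 2: derive span(j,f) via R2 from conn(j,f)
round 2: derive span(j,i) via R2 from conn(j,i)
round 2: derive span(a,g) via R4 from conn(a,c), red(c,g)
round 2: derive span(a,h) via R4 from conn(a,b), red(b,h)
round 2: derive span(a,i) via R4 from conn(a,c), red(c,i)
round 2: derive span(b,g) via R4 from conn(b,a), red(a,g)
round 2: derive span(b,h) via R4 from conn(b,c), red(c,h)
round 2: derive span(b,i) via R4 from conn(b,c), red(c,i)
round 2: derive span(c,j) via R4 from conn(c,f), red(f,j)
round 2: derive span(e,g) via R4 from conn(e,c), red(c,g)
round 2: derive span(e,h) via R4 from conn(e,c), red(c,h)
round 2: derive span(e,i) via R4 from conn(e,c), red(c,i)
round 2: derive span(f,c) via R4 from conn(f,g), red(g,c)
round 2: derive span(f,j) via R4 from conn(f,f), red(f,j)
round 2: derive span(j,c) via R4 from conn(j,i), red(i,c)
round 2: derive span(j,j) via R4 from conn(j,f), red(f,j)
round 3: derive conn(a,g) via R1 from conn(a,c), conn(c,g)
round 3: derive conn(a,i) via R1 from conn(a,c), conn(c,i)
round 3: derive conn(b,g) via R1 from conn(b,c), conn(c,g)
round 3: derive conn(b,i) via R1 from conn(b,c), conn(c,i)
round 3: derive conn(h,g) via R1 from conn(h,f), conn(f,g)
round 3: derive span(a,a) via R2 from conn(a,a)
round 3: derive span(a,f) via R2 from conn(a,f)
round 3: derive span(b,b) via R2 from conn(b,b)
round 3: derive span(b,f) via R2 from conn(b,f)
round 3: derive span(c,g) via R2 from conn(c,g)
round 3: derive span(c,i) via R2 from conn(c,i)
round 3: derive span(h,f) via R2 from conn(h,f)
round 3: derive span(h,i) via R2 from conn(h,i)
round 3: derive span(j,g) via R2 from conn(j,g)
round 3: derive span(a,j) via R3 from span(a,c), span(c,j)
round 3: derive span(b,j) via R3 from span(b,c), span(c,j)
round 3: derive span(c,c) via R3 from span(c,f), span(f,c)
round 3: derive span(h,c) via R3 from span(h,j), span(j,c)
round 4: derive span(h,g) via R2 from conn(h,g)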